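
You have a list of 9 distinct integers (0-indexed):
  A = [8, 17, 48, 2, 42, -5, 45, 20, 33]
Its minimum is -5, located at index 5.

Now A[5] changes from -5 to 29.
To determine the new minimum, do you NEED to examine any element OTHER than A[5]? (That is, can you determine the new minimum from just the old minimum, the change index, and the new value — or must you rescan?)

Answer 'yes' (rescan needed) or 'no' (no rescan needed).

Answer: yes

Derivation:
Old min = -5 at index 5
Change at index 5: -5 -> 29
Index 5 WAS the min and new value 29 > old min -5. Must rescan other elements to find the new min.
Needs rescan: yes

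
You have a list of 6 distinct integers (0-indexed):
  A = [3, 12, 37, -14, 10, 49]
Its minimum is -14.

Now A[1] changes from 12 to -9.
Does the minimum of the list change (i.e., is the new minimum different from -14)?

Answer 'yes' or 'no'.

Answer: no

Derivation:
Old min = -14
Change: A[1] 12 -> -9
Changed element was NOT the min; min changes only if -9 < -14.
New min = -14; changed? no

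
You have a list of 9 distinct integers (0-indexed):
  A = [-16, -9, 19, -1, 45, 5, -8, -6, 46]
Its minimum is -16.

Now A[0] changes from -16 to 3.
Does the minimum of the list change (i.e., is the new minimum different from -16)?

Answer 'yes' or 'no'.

Old min = -16
Change: A[0] -16 -> 3
Changed element was the min; new min must be rechecked.
New min = -9; changed? yes

Answer: yes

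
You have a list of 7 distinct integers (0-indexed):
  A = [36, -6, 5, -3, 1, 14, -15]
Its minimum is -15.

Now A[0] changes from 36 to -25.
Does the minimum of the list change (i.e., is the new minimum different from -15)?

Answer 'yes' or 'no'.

Old min = -15
Change: A[0] 36 -> -25
Changed element was NOT the min; min changes only if -25 < -15.
New min = -25; changed? yes

Answer: yes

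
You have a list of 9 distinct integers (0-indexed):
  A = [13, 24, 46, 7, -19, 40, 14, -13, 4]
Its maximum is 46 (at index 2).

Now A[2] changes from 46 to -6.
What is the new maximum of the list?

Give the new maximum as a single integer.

Old max = 46 (at index 2)
Change: A[2] 46 -> -6
Changed element WAS the max -> may need rescan.
  Max of remaining elements: 40
  New max = max(-6, 40) = 40

Answer: 40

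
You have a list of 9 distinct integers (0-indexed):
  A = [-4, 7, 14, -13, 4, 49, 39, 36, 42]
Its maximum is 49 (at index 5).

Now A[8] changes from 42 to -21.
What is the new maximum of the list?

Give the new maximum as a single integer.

Answer: 49

Derivation:
Old max = 49 (at index 5)
Change: A[8] 42 -> -21
Changed element was NOT the old max.
  New max = max(old_max, new_val) = max(49, -21) = 49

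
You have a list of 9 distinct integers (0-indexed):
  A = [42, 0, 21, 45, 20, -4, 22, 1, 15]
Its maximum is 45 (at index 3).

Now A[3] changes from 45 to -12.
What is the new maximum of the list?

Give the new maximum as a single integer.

Answer: 42

Derivation:
Old max = 45 (at index 3)
Change: A[3] 45 -> -12
Changed element WAS the max -> may need rescan.
  Max of remaining elements: 42
  New max = max(-12, 42) = 42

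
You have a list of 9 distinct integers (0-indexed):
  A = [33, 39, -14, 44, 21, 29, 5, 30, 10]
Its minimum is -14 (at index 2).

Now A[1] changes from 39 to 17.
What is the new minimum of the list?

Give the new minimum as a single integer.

Answer: -14

Derivation:
Old min = -14 (at index 2)
Change: A[1] 39 -> 17
Changed element was NOT the old min.
  New min = min(old_min, new_val) = min(-14, 17) = -14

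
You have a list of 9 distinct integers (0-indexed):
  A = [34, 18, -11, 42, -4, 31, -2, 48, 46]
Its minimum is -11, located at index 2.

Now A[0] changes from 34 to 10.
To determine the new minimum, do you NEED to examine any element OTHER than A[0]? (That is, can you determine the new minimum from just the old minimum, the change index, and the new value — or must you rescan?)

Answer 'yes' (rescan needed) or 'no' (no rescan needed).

Answer: no

Derivation:
Old min = -11 at index 2
Change at index 0: 34 -> 10
Index 0 was NOT the min. New min = min(-11, 10). No rescan of other elements needed.
Needs rescan: no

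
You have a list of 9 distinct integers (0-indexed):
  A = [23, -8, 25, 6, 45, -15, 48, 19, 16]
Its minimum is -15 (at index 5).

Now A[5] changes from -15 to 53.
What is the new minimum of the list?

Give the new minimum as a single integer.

Old min = -15 (at index 5)
Change: A[5] -15 -> 53
Changed element WAS the min. Need to check: is 53 still <= all others?
  Min of remaining elements: -8
  New min = min(53, -8) = -8

Answer: -8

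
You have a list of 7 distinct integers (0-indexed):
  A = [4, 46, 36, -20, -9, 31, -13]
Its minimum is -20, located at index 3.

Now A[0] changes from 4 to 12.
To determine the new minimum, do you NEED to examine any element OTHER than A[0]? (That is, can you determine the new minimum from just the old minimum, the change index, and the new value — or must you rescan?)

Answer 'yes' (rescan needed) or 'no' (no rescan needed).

Answer: no

Derivation:
Old min = -20 at index 3
Change at index 0: 4 -> 12
Index 0 was NOT the min. New min = min(-20, 12). No rescan of other elements needed.
Needs rescan: no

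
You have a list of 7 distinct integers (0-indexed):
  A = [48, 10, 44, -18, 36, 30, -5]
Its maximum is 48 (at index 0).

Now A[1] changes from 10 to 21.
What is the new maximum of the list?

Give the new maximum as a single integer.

Answer: 48

Derivation:
Old max = 48 (at index 0)
Change: A[1] 10 -> 21
Changed element was NOT the old max.
  New max = max(old_max, new_val) = max(48, 21) = 48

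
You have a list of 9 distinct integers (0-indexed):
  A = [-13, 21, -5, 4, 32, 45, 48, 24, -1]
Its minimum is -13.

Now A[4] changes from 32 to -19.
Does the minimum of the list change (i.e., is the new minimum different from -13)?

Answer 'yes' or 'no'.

Answer: yes

Derivation:
Old min = -13
Change: A[4] 32 -> -19
Changed element was NOT the min; min changes only if -19 < -13.
New min = -19; changed? yes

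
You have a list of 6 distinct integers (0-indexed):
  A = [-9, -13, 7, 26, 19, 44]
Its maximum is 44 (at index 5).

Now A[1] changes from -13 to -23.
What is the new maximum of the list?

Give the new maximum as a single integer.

Old max = 44 (at index 5)
Change: A[1] -13 -> -23
Changed element was NOT the old max.
  New max = max(old_max, new_val) = max(44, -23) = 44

Answer: 44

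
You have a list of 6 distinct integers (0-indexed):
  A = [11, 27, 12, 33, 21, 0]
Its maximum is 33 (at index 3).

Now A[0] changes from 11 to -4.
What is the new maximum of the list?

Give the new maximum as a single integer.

Old max = 33 (at index 3)
Change: A[0] 11 -> -4
Changed element was NOT the old max.
  New max = max(old_max, new_val) = max(33, -4) = 33

Answer: 33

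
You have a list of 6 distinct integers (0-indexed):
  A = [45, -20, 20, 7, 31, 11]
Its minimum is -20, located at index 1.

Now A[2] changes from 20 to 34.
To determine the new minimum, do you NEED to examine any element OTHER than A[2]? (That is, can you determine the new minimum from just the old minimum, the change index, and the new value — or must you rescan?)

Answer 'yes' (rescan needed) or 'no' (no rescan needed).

Answer: no

Derivation:
Old min = -20 at index 1
Change at index 2: 20 -> 34
Index 2 was NOT the min. New min = min(-20, 34). No rescan of other elements needed.
Needs rescan: no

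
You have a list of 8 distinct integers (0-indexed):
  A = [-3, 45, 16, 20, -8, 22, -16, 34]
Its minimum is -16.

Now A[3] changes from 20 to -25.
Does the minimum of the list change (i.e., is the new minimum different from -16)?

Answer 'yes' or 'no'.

Answer: yes

Derivation:
Old min = -16
Change: A[3] 20 -> -25
Changed element was NOT the min; min changes only if -25 < -16.
New min = -25; changed? yes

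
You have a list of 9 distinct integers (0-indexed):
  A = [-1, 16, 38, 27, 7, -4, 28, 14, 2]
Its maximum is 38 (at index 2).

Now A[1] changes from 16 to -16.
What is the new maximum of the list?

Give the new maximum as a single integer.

Old max = 38 (at index 2)
Change: A[1] 16 -> -16
Changed element was NOT the old max.
  New max = max(old_max, new_val) = max(38, -16) = 38

Answer: 38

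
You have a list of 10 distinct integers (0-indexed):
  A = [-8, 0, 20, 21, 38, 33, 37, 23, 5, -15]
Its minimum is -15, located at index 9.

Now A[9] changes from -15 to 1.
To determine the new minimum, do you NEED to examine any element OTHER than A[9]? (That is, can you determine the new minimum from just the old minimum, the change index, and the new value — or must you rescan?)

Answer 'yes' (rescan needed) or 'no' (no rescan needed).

Answer: yes

Derivation:
Old min = -15 at index 9
Change at index 9: -15 -> 1
Index 9 WAS the min and new value 1 > old min -15. Must rescan other elements to find the new min.
Needs rescan: yes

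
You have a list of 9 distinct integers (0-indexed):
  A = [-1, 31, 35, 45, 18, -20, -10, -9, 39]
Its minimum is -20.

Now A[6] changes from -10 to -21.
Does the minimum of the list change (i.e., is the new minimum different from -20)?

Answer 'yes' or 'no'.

Answer: yes

Derivation:
Old min = -20
Change: A[6] -10 -> -21
Changed element was NOT the min; min changes only if -21 < -20.
New min = -21; changed? yes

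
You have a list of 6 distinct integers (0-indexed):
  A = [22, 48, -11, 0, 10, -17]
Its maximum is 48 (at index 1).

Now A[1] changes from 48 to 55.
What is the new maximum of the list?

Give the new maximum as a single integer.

Answer: 55

Derivation:
Old max = 48 (at index 1)
Change: A[1] 48 -> 55
Changed element WAS the max -> may need rescan.
  Max of remaining elements: 22
  New max = max(55, 22) = 55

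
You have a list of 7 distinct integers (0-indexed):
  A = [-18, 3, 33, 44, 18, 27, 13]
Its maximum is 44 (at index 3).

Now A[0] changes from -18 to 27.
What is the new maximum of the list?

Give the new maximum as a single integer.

Old max = 44 (at index 3)
Change: A[0] -18 -> 27
Changed element was NOT the old max.
  New max = max(old_max, new_val) = max(44, 27) = 44

Answer: 44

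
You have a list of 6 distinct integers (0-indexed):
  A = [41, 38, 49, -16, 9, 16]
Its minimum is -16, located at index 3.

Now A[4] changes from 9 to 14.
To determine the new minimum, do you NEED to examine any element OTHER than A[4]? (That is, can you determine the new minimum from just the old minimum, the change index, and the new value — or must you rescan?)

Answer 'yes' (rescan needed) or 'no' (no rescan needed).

Answer: no

Derivation:
Old min = -16 at index 3
Change at index 4: 9 -> 14
Index 4 was NOT the min. New min = min(-16, 14). No rescan of other elements needed.
Needs rescan: no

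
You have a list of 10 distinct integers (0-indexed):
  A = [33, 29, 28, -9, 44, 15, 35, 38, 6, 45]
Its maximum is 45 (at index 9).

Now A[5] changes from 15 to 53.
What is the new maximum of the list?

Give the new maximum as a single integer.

Old max = 45 (at index 9)
Change: A[5] 15 -> 53
Changed element was NOT the old max.
  New max = max(old_max, new_val) = max(45, 53) = 53

Answer: 53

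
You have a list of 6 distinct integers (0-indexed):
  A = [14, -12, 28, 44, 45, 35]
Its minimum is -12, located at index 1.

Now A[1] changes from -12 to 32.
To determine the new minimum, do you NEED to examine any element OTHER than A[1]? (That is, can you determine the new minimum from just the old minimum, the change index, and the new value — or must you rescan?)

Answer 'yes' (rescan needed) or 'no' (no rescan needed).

Answer: yes

Derivation:
Old min = -12 at index 1
Change at index 1: -12 -> 32
Index 1 WAS the min and new value 32 > old min -12. Must rescan other elements to find the new min.
Needs rescan: yes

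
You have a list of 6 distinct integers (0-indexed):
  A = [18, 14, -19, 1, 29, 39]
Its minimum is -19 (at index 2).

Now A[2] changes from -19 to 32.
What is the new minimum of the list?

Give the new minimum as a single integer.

Old min = -19 (at index 2)
Change: A[2] -19 -> 32
Changed element WAS the min. Need to check: is 32 still <= all others?
  Min of remaining elements: 1
  New min = min(32, 1) = 1

Answer: 1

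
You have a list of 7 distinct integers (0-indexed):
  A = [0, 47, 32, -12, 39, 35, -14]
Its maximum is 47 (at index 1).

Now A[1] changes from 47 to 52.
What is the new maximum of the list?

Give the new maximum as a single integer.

Answer: 52

Derivation:
Old max = 47 (at index 1)
Change: A[1] 47 -> 52
Changed element WAS the max -> may need rescan.
  Max of remaining elements: 39
  New max = max(52, 39) = 52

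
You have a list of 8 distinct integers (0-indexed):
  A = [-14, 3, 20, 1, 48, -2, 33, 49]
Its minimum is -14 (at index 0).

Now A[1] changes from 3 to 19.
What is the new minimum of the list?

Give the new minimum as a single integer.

Answer: -14

Derivation:
Old min = -14 (at index 0)
Change: A[1] 3 -> 19
Changed element was NOT the old min.
  New min = min(old_min, new_val) = min(-14, 19) = -14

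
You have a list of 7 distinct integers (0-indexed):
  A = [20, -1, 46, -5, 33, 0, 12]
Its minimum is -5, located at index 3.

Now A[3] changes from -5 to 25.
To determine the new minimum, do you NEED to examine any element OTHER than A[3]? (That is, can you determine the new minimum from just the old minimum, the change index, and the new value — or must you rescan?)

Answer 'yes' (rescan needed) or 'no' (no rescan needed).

Old min = -5 at index 3
Change at index 3: -5 -> 25
Index 3 WAS the min and new value 25 > old min -5. Must rescan other elements to find the new min.
Needs rescan: yes

Answer: yes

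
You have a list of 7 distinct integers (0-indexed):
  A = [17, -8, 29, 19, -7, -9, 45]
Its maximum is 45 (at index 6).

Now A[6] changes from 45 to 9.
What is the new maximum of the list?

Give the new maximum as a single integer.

Old max = 45 (at index 6)
Change: A[6] 45 -> 9
Changed element WAS the max -> may need rescan.
  Max of remaining elements: 29
  New max = max(9, 29) = 29

Answer: 29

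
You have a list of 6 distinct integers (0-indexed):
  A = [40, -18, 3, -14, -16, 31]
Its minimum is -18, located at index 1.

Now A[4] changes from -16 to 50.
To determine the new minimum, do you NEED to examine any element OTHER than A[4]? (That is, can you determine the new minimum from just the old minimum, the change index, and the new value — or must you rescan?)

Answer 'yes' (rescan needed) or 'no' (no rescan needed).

Answer: no

Derivation:
Old min = -18 at index 1
Change at index 4: -16 -> 50
Index 4 was NOT the min. New min = min(-18, 50). No rescan of other elements needed.
Needs rescan: no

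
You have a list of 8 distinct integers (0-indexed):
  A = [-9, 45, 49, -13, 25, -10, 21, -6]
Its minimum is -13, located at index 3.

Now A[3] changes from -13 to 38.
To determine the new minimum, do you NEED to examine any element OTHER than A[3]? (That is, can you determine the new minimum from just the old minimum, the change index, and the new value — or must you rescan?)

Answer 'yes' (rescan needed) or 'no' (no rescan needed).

Answer: yes

Derivation:
Old min = -13 at index 3
Change at index 3: -13 -> 38
Index 3 WAS the min and new value 38 > old min -13. Must rescan other elements to find the new min.
Needs rescan: yes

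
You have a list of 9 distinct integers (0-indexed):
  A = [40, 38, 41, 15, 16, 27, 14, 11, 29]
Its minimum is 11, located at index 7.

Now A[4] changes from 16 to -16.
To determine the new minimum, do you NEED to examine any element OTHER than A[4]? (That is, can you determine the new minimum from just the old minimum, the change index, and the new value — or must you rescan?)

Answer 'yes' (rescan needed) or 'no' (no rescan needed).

Old min = 11 at index 7
Change at index 4: 16 -> -16
Index 4 was NOT the min. New min = min(11, -16). No rescan of other elements needed.
Needs rescan: no

Answer: no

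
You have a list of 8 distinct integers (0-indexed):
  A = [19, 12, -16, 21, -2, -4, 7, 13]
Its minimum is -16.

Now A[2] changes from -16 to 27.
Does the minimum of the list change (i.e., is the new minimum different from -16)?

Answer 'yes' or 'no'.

Old min = -16
Change: A[2] -16 -> 27
Changed element was the min; new min must be rechecked.
New min = -4; changed? yes

Answer: yes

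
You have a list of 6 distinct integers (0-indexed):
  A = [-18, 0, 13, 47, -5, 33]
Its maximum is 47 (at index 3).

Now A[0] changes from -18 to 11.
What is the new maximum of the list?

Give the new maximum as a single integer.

Old max = 47 (at index 3)
Change: A[0] -18 -> 11
Changed element was NOT the old max.
  New max = max(old_max, new_val) = max(47, 11) = 47

Answer: 47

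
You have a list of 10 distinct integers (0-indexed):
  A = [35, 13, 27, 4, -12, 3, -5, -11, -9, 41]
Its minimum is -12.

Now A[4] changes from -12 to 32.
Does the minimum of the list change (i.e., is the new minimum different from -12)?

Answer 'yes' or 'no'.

Old min = -12
Change: A[4] -12 -> 32
Changed element was the min; new min must be rechecked.
New min = -11; changed? yes

Answer: yes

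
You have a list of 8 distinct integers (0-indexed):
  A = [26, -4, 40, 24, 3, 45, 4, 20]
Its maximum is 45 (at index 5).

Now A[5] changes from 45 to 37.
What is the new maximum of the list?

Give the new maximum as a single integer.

Answer: 40

Derivation:
Old max = 45 (at index 5)
Change: A[5] 45 -> 37
Changed element WAS the max -> may need rescan.
  Max of remaining elements: 40
  New max = max(37, 40) = 40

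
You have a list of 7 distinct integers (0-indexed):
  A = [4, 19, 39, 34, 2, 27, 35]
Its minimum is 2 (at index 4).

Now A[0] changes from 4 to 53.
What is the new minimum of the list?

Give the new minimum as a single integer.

Answer: 2

Derivation:
Old min = 2 (at index 4)
Change: A[0] 4 -> 53
Changed element was NOT the old min.
  New min = min(old_min, new_val) = min(2, 53) = 2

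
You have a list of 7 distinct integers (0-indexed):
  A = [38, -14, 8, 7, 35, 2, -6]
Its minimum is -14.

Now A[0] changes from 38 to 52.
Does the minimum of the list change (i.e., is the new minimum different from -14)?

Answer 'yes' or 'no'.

Old min = -14
Change: A[0] 38 -> 52
Changed element was NOT the min; min changes only if 52 < -14.
New min = -14; changed? no

Answer: no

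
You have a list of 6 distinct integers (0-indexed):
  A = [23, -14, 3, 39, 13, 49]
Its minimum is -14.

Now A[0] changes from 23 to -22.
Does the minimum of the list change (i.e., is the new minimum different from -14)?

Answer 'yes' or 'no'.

Answer: yes

Derivation:
Old min = -14
Change: A[0] 23 -> -22
Changed element was NOT the min; min changes only if -22 < -14.
New min = -22; changed? yes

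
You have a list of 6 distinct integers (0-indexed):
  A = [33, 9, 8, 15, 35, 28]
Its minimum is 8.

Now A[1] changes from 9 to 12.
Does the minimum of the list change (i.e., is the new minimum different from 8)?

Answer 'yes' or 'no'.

Answer: no

Derivation:
Old min = 8
Change: A[1] 9 -> 12
Changed element was NOT the min; min changes only if 12 < 8.
New min = 8; changed? no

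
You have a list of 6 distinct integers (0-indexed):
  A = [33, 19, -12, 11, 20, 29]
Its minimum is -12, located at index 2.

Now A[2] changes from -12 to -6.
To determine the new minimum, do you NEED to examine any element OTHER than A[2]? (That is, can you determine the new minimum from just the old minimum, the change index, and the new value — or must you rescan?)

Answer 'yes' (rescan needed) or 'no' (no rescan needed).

Old min = -12 at index 2
Change at index 2: -12 -> -6
Index 2 WAS the min and new value -6 > old min -12. Must rescan other elements to find the new min.
Needs rescan: yes

Answer: yes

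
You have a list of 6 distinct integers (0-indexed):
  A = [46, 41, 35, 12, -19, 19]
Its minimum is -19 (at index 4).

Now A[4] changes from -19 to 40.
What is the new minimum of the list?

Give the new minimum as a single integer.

Answer: 12

Derivation:
Old min = -19 (at index 4)
Change: A[4] -19 -> 40
Changed element WAS the min. Need to check: is 40 still <= all others?
  Min of remaining elements: 12
  New min = min(40, 12) = 12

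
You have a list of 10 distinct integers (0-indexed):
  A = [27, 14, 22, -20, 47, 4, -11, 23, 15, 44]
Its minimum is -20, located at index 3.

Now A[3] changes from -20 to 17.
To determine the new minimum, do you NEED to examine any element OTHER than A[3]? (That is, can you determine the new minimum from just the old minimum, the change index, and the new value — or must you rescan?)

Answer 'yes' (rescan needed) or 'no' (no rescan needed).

Old min = -20 at index 3
Change at index 3: -20 -> 17
Index 3 WAS the min and new value 17 > old min -20. Must rescan other elements to find the new min.
Needs rescan: yes

Answer: yes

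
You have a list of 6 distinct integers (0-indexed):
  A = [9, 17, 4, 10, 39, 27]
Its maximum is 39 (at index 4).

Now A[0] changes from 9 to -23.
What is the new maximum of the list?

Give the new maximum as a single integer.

Answer: 39

Derivation:
Old max = 39 (at index 4)
Change: A[0] 9 -> -23
Changed element was NOT the old max.
  New max = max(old_max, new_val) = max(39, -23) = 39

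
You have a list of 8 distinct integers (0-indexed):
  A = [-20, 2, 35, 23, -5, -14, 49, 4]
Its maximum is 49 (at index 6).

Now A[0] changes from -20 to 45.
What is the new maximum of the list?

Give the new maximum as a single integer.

Answer: 49

Derivation:
Old max = 49 (at index 6)
Change: A[0] -20 -> 45
Changed element was NOT the old max.
  New max = max(old_max, new_val) = max(49, 45) = 49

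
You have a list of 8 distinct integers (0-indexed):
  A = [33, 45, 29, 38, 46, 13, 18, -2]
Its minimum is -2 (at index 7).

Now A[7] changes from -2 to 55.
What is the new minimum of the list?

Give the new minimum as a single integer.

Answer: 13

Derivation:
Old min = -2 (at index 7)
Change: A[7] -2 -> 55
Changed element WAS the min. Need to check: is 55 still <= all others?
  Min of remaining elements: 13
  New min = min(55, 13) = 13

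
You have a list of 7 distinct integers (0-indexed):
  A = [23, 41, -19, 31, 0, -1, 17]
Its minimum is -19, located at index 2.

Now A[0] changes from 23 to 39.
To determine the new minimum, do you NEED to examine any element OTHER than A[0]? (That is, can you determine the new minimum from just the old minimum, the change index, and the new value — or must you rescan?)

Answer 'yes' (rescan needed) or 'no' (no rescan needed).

Answer: no

Derivation:
Old min = -19 at index 2
Change at index 0: 23 -> 39
Index 0 was NOT the min. New min = min(-19, 39). No rescan of other elements needed.
Needs rescan: no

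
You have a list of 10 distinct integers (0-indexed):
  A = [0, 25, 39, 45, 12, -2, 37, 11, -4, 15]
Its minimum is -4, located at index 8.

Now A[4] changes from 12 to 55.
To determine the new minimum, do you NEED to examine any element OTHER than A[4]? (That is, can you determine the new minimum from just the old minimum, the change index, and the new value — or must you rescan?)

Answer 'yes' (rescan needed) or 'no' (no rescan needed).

Old min = -4 at index 8
Change at index 4: 12 -> 55
Index 4 was NOT the min. New min = min(-4, 55). No rescan of other elements needed.
Needs rescan: no

Answer: no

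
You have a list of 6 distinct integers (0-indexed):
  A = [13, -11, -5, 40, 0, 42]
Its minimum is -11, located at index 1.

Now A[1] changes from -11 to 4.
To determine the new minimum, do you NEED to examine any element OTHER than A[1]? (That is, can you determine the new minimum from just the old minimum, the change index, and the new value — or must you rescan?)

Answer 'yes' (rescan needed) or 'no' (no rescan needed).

Old min = -11 at index 1
Change at index 1: -11 -> 4
Index 1 WAS the min and new value 4 > old min -11. Must rescan other elements to find the new min.
Needs rescan: yes

Answer: yes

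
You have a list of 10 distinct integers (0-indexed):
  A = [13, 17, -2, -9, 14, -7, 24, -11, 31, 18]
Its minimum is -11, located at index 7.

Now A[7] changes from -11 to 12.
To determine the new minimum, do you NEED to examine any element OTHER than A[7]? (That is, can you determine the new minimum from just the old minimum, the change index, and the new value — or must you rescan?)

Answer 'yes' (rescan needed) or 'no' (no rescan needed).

Answer: yes

Derivation:
Old min = -11 at index 7
Change at index 7: -11 -> 12
Index 7 WAS the min and new value 12 > old min -11. Must rescan other elements to find the new min.
Needs rescan: yes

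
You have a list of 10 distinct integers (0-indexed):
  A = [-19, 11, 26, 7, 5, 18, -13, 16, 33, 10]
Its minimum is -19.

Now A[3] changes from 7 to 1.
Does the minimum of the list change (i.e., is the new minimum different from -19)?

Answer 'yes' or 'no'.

Answer: no

Derivation:
Old min = -19
Change: A[3] 7 -> 1
Changed element was NOT the min; min changes only if 1 < -19.
New min = -19; changed? no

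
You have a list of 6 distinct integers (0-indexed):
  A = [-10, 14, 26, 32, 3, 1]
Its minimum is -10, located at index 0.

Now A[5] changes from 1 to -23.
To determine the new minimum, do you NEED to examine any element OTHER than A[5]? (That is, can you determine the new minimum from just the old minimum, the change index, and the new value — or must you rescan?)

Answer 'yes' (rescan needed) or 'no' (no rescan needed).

Answer: no

Derivation:
Old min = -10 at index 0
Change at index 5: 1 -> -23
Index 5 was NOT the min. New min = min(-10, -23). No rescan of other elements needed.
Needs rescan: no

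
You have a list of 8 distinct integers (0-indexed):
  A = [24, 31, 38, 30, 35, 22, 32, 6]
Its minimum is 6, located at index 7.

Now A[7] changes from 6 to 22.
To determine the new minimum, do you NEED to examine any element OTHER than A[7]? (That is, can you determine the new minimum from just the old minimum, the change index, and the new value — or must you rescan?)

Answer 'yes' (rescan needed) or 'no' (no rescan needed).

Old min = 6 at index 7
Change at index 7: 6 -> 22
Index 7 WAS the min and new value 22 > old min 6. Must rescan other elements to find the new min.
Needs rescan: yes

Answer: yes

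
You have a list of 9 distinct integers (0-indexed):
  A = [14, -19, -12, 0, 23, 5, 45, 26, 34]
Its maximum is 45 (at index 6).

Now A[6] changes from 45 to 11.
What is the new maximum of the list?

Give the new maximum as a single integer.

Answer: 34

Derivation:
Old max = 45 (at index 6)
Change: A[6] 45 -> 11
Changed element WAS the max -> may need rescan.
  Max of remaining elements: 34
  New max = max(11, 34) = 34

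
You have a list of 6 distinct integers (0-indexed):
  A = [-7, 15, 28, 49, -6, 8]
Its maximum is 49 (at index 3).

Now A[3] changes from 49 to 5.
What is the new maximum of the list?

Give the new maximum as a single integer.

Answer: 28

Derivation:
Old max = 49 (at index 3)
Change: A[3] 49 -> 5
Changed element WAS the max -> may need rescan.
  Max of remaining elements: 28
  New max = max(5, 28) = 28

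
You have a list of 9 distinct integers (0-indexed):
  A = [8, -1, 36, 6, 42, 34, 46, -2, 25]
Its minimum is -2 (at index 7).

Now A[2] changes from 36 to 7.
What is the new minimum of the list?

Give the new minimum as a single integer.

Old min = -2 (at index 7)
Change: A[2] 36 -> 7
Changed element was NOT the old min.
  New min = min(old_min, new_val) = min(-2, 7) = -2

Answer: -2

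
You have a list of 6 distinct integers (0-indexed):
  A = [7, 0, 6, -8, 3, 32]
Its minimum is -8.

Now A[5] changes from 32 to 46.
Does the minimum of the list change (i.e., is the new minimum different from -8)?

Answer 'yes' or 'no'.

Answer: no

Derivation:
Old min = -8
Change: A[5] 32 -> 46
Changed element was NOT the min; min changes only if 46 < -8.
New min = -8; changed? no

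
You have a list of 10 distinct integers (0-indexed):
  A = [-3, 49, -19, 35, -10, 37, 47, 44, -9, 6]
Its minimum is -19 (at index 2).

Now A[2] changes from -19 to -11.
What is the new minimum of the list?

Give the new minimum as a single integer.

Answer: -11

Derivation:
Old min = -19 (at index 2)
Change: A[2] -19 -> -11
Changed element WAS the min. Need to check: is -11 still <= all others?
  Min of remaining elements: -10
  New min = min(-11, -10) = -11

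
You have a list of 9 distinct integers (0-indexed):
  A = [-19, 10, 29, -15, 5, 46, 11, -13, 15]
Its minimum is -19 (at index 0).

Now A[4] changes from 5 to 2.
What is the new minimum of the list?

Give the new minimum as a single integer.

Old min = -19 (at index 0)
Change: A[4] 5 -> 2
Changed element was NOT the old min.
  New min = min(old_min, new_val) = min(-19, 2) = -19

Answer: -19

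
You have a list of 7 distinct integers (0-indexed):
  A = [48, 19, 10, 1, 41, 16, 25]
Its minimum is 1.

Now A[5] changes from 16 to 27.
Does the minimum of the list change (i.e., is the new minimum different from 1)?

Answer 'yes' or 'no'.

Old min = 1
Change: A[5] 16 -> 27
Changed element was NOT the min; min changes only if 27 < 1.
New min = 1; changed? no

Answer: no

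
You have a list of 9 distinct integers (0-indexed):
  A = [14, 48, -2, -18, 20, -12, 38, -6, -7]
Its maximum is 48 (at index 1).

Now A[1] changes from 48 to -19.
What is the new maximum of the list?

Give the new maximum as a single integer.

Answer: 38

Derivation:
Old max = 48 (at index 1)
Change: A[1] 48 -> -19
Changed element WAS the max -> may need rescan.
  Max of remaining elements: 38
  New max = max(-19, 38) = 38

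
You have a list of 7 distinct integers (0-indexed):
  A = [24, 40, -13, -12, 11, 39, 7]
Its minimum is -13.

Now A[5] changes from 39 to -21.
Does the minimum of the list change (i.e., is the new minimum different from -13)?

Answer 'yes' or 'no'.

Old min = -13
Change: A[5] 39 -> -21
Changed element was NOT the min; min changes only if -21 < -13.
New min = -21; changed? yes

Answer: yes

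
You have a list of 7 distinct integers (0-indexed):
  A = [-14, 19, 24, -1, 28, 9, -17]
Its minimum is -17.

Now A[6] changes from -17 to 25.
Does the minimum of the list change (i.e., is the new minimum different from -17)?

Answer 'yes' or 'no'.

Answer: yes

Derivation:
Old min = -17
Change: A[6] -17 -> 25
Changed element was the min; new min must be rechecked.
New min = -14; changed? yes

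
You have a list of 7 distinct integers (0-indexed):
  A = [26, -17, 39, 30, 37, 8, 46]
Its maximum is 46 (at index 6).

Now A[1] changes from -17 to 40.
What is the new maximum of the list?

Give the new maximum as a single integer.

Answer: 46

Derivation:
Old max = 46 (at index 6)
Change: A[1] -17 -> 40
Changed element was NOT the old max.
  New max = max(old_max, new_val) = max(46, 40) = 46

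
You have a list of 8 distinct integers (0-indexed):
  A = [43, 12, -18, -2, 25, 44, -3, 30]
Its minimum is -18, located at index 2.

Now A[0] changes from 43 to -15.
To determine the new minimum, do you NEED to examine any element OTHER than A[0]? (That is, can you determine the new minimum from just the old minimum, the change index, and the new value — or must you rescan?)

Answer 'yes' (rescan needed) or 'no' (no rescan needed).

Answer: no

Derivation:
Old min = -18 at index 2
Change at index 0: 43 -> -15
Index 0 was NOT the min. New min = min(-18, -15). No rescan of other elements needed.
Needs rescan: no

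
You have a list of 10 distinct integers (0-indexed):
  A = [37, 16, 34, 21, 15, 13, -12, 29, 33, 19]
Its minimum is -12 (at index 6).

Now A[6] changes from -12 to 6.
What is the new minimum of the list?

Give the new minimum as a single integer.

Old min = -12 (at index 6)
Change: A[6] -12 -> 6
Changed element WAS the min. Need to check: is 6 still <= all others?
  Min of remaining elements: 13
  New min = min(6, 13) = 6

Answer: 6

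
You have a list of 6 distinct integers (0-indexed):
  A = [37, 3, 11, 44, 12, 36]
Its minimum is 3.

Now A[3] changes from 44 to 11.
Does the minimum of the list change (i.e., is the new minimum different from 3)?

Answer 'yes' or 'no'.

Answer: no

Derivation:
Old min = 3
Change: A[3] 44 -> 11
Changed element was NOT the min; min changes only if 11 < 3.
New min = 3; changed? no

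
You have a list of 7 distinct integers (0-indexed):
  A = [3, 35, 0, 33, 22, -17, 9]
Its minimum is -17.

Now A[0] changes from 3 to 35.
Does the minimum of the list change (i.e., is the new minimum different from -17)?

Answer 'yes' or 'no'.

Answer: no

Derivation:
Old min = -17
Change: A[0] 3 -> 35
Changed element was NOT the min; min changes only if 35 < -17.
New min = -17; changed? no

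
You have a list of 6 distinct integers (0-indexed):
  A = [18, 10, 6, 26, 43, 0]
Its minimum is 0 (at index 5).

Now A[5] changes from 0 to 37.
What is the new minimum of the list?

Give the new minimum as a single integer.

Old min = 0 (at index 5)
Change: A[5] 0 -> 37
Changed element WAS the min. Need to check: is 37 still <= all others?
  Min of remaining elements: 6
  New min = min(37, 6) = 6

Answer: 6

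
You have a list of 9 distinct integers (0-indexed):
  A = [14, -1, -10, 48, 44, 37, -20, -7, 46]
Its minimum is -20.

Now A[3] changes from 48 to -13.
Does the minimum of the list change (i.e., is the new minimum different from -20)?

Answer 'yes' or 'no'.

Answer: no

Derivation:
Old min = -20
Change: A[3] 48 -> -13
Changed element was NOT the min; min changes only if -13 < -20.
New min = -20; changed? no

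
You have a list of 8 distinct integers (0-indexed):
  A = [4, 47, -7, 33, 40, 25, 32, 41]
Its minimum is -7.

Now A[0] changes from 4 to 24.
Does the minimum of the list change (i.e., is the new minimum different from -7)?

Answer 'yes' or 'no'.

Answer: no

Derivation:
Old min = -7
Change: A[0] 4 -> 24
Changed element was NOT the min; min changes only if 24 < -7.
New min = -7; changed? no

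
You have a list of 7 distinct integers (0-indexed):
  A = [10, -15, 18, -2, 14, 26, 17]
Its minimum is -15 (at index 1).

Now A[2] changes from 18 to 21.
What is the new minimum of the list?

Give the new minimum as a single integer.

Answer: -15

Derivation:
Old min = -15 (at index 1)
Change: A[2] 18 -> 21
Changed element was NOT the old min.
  New min = min(old_min, new_val) = min(-15, 21) = -15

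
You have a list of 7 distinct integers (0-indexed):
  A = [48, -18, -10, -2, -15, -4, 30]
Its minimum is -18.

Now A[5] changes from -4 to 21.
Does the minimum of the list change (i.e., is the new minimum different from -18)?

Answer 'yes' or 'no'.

Answer: no

Derivation:
Old min = -18
Change: A[5] -4 -> 21
Changed element was NOT the min; min changes only if 21 < -18.
New min = -18; changed? no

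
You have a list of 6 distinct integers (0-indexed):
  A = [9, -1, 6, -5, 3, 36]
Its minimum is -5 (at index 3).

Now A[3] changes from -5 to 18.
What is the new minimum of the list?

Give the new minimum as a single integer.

Answer: -1

Derivation:
Old min = -5 (at index 3)
Change: A[3] -5 -> 18
Changed element WAS the min. Need to check: is 18 still <= all others?
  Min of remaining elements: -1
  New min = min(18, -1) = -1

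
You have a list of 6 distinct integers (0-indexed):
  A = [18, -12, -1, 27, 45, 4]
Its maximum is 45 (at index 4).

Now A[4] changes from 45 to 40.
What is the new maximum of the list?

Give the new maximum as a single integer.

Old max = 45 (at index 4)
Change: A[4] 45 -> 40
Changed element WAS the max -> may need rescan.
  Max of remaining elements: 27
  New max = max(40, 27) = 40

Answer: 40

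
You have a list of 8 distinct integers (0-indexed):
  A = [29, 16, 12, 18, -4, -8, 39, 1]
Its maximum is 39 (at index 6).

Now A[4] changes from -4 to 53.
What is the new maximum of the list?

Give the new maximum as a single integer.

Answer: 53

Derivation:
Old max = 39 (at index 6)
Change: A[4] -4 -> 53
Changed element was NOT the old max.
  New max = max(old_max, new_val) = max(39, 53) = 53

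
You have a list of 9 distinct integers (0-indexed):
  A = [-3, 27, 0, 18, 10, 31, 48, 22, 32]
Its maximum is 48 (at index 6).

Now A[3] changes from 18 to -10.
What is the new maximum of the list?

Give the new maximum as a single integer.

Old max = 48 (at index 6)
Change: A[3] 18 -> -10
Changed element was NOT the old max.
  New max = max(old_max, new_val) = max(48, -10) = 48

Answer: 48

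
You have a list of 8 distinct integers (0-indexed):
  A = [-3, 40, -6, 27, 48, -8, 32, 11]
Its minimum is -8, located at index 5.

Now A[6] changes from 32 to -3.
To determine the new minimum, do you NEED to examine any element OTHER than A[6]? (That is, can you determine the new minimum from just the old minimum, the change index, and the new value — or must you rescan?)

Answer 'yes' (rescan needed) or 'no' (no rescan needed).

Old min = -8 at index 5
Change at index 6: 32 -> -3
Index 6 was NOT the min. New min = min(-8, -3). No rescan of other elements needed.
Needs rescan: no

Answer: no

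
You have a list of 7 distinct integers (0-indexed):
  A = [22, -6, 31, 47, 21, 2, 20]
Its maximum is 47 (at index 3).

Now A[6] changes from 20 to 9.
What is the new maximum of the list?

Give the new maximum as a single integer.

Old max = 47 (at index 3)
Change: A[6] 20 -> 9
Changed element was NOT the old max.
  New max = max(old_max, new_val) = max(47, 9) = 47

Answer: 47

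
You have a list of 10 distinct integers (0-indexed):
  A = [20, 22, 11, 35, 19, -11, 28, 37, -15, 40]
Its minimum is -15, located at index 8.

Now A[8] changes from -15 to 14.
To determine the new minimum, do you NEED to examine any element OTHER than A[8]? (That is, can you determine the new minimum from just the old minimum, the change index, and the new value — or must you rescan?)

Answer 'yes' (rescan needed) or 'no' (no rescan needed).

Answer: yes

Derivation:
Old min = -15 at index 8
Change at index 8: -15 -> 14
Index 8 WAS the min and new value 14 > old min -15. Must rescan other elements to find the new min.
Needs rescan: yes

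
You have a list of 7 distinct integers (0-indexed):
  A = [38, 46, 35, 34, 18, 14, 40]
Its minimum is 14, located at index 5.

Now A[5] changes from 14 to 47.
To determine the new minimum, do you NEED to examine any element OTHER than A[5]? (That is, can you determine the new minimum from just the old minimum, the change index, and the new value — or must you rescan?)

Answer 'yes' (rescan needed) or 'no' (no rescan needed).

Old min = 14 at index 5
Change at index 5: 14 -> 47
Index 5 WAS the min and new value 47 > old min 14. Must rescan other elements to find the new min.
Needs rescan: yes

Answer: yes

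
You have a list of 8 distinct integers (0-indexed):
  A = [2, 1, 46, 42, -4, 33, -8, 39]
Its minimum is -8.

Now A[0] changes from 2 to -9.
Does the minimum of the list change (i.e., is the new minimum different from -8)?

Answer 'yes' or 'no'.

Old min = -8
Change: A[0] 2 -> -9
Changed element was NOT the min; min changes only if -9 < -8.
New min = -9; changed? yes

Answer: yes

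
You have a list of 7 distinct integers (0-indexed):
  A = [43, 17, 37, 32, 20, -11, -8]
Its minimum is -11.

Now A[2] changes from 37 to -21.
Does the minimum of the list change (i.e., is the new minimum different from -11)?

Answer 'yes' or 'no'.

Old min = -11
Change: A[2] 37 -> -21
Changed element was NOT the min; min changes only if -21 < -11.
New min = -21; changed? yes

Answer: yes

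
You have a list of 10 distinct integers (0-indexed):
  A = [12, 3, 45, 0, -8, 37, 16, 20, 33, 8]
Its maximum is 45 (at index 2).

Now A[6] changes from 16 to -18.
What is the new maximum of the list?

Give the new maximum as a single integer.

Old max = 45 (at index 2)
Change: A[6] 16 -> -18
Changed element was NOT the old max.
  New max = max(old_max, new_val) = max(45, -18) = 45

Answer: 45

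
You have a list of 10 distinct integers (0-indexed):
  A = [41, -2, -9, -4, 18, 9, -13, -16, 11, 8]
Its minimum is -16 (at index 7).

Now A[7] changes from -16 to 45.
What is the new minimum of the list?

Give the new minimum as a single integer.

Answer: -13

Derivation:
Old min = -16 (at index 7)
Change: A[7] -16 -> 45
Changed element WAS the min. Need to check: is 45 still <= all others?
  Min of remaining elements: -13
  New min = min(45, -13) = -13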